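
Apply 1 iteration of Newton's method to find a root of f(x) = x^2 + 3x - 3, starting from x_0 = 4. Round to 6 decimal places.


Newton's method: x_(n+1) = x_n - f(x_n)/f'(x_n)
f(x) = x^2 + 3x - 3
f'(x) = 2x + 3

Iteration 1:
  f(4.000000) = 25.000000
  f'(4.000000) = 11.000000
  x_1 = 4.000000 - (25.000000)/(11.000000) = 1.727273

x_1 = 1.727273


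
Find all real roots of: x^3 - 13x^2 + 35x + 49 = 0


Let p(x) = x^3 - 13x^2 + 35x + 49. By the rational root theorem (leading coefficient 1), any rational root is an integer divisor of 49: try ±1, ±2, ... in turn.
Test x = 1: value = 72 ≠ 0.
Test x = -1: value = 0 ✓, so (x + 1) is a factor.
Synthetic division by (x + 1): bring down 1; 1(-1) - 13 = -14; (-14)(-1) + 35 = 49; 49(-1) + 49 = 0 → quotient x^2 - 14x + 49, remainder 0.
Solve the quadratic x^2 - 14x + 49 = 0: discriminant = (-14)^2 - 4(1)(49) = 196 - 196 = 0.
Discriminant = 0, so a double root: x = 14/2 = 7.

x = -1, x = 7 (multiplicity 2)


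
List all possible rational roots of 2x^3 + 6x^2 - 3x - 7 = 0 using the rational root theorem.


Rational root theorem: possible roots are ±p/q where:
  p divides the constant term (-7): p ∈ {1, 7}
  q divides the leading coefficient (2): q ∈ {1, 2}

All possible rational roots: -7, -7/2, -1, -1/2, 1/2, 1, 7/2, 7

-7, -7/2, -1, -1/2, 1/2, 1, 7/2, 7


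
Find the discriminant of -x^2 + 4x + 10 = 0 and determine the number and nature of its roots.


For ax^2 + bx + c = 0, discriminant D = b^2 - 4ac
Here a = -1, b = 4, c = 10
D = (4)^2 - 4(-1)(10) = 16 + 40 = 56

D = 56 > 0 but not a perfect square
The equation has 2 distinct real irrational roots.

Discriminant = 56, 2 distinct real irrational roots


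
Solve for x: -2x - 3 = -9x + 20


Starting with: -2x - 3 = -9x + 20
Move all x terms to left: (-2 + 9)x = 20 + 3
Simplify: 7x = 23
Divide both sides by 7: x = 23/7

x = 23/7


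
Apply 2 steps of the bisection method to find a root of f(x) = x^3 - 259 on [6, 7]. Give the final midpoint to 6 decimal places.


f(x) = x^3 - 259
f(6) = -43 < 0
f(7) = 84 > 0

Step 1: midpoint = (6.000000 + 7.000000)/2 = 6.500000
  f(6.500000) = 15.625000
  f(mid) > 0, so root is in [6.000000, 6.500000]

Step 2: midpoint = (6.000000 + 6.500000)/2 = 6.250000
  f(6.250000) = -14.859375
  f(mid) < 0, so root is in [6.250000, 6.500000]

midpoint = 6.250000


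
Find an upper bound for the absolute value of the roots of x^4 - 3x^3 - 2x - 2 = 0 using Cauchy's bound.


Cauchy's bound: all roots r satisfy |r| <= 1 + max(|a_i/a_n|) for i = 0,...,n-1
where a_n is the leading coefficient.

Coefficients: [1, -3, 0, -2, -2]
Leading coefficient a_n = 1
Ratios |a_i/a_n|: 3, 0, 2, 2
Maximum ratio: 3
Cauchy's bound: |r| <= 1 + 3 = 4

Upper bound = 4


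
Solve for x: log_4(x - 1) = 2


Convert to exponential form: x - 1 = 4^2 = 16
x = 16 + 1 = 17
Check: log_4(17 - 1) = log_4(16) = log_4(16) = 2 ✓

x = 17


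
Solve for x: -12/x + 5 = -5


Subtract 5 from both sides: -12/x = -10
Multiply both sides by x: -12 = -10 * x
Divide by -10: x = 6/5

x = 6/5


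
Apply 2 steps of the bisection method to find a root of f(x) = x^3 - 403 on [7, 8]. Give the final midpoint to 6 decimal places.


f(x) = x^3 - 403
f(7) = -60 < 0
f(8) = 109 > 0

Step 1: midpoint = (7.000000 + 8.000000)/2 = 7.500000
  f(7.500000) = 18.875000
  f(mid) > 0, so root is in [7.000000, 7.500000]

Step 2: midpoint = (7.000000 + 7.500000)/2 = 7.250000
  f(7.250000) = -21.921875
  f(mid) < 0, so root is in [7.250000, 7.500000]

midpoint = 7.250000


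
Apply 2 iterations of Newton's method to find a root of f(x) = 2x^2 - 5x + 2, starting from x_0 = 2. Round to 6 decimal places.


Newton's method: x_(n+1) = x_n - f(x_n)/f'(x_n)
f(x) = 2x^2 - 5x + 2
f'(x) = 4x - 5

Iteration 1:
  f(2.000000) = 0.000000
  f'(2.000000) = 3.000000
  x_1 = 2.000000 - (0.000000)/(3.000000) = 2.000000

Iteration 2:
  f(2.000000) = 0.000000
  f'(2.000000) = 3.000000
  x_2 = 2.000000 - (0.000000)/(3.000000) = 2.000000

x_2 = 2.000000


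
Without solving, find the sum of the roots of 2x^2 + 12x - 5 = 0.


By Vieta's formulas for ax^2 + bx + c = 0:
  Sum of roots = -b/a
  Product of roots = c/a

Here a = 2, b = 12, c = -5
Sum = -(12)/2 = -6
Product = -5/2 = -5/2

Sum = -6


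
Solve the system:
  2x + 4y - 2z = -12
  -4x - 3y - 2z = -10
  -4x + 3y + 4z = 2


Using Cramer's rule. Expand each determinant along the first row.
D  = 2*[(-3)*4 - (-2)*3] - 4*[(-4)*4 - (-2)*(-4)] + (-2)*[(-4)*3 - (-3)*(-4)]
  = 2*(-6) - 4*(-24) + (-2)*(-24) = 132
Dx = (-12)*[(-3)*4 - (-2)*3] - 4*[(-10)*4 - (-2)*2] + (-2)*[(-10)*3 - (-3)*2]
  = (-12)*(-6) - 4*(-36) + (-2)*(-24) = 264
Dy = 2*[(-10)*4 - (-2)*2] - (-12)*[(-4)*4 - (-2)*(-4)] + (-2)*[(-4)*2 - (-10)*(-4)]
  = 2*(-36) - (-12)*(-24) + (-2)*(-48) = -264
Dz = 2*[(-3)*2 - (-10)*3] - 4*[(-4)*2 - (-10)*(-4)] + (-12)*[(-4)*3 - (-3)*(-4)]
  = 2*(24) - 4*(-48) + (-12)*(-24) = 528
x = Dx/D = 264/132 = 2, y = Dy/D = -264/132 = -2, z = Dz/D = 528/132 = 4
Check eq1: (2)(2) + (4)(-2) + (-2)(4) = -12 = -12 ✓
Check eq2: (-4)(2) + (-3)(-2) + (-2)(4) = -10 = -10 ✓
Check eq3: (-4)(2) + (3)(-2) + (4)(4) = 2 = 2 ✓

x = 2, y = -2, z = 4


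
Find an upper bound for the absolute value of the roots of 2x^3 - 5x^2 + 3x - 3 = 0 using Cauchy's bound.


Cauchy's bound: all roots r satisfy |r| <= 1 + max(|a_i/a_n|) for i = 0,...,n-1
where a_n is the leading coefficient.

Coefficients: [2, -5, 3, -3]
Leading coefficient a_n = 2
Ratios |a_i/a_n|: 5/2, 3/2, 3/2
Maximum ratio: 5/2
Cauchy's bound: |r| <= 1 + 5/2 = 7/2

Upper bound = 7/2


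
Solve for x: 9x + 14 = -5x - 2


Starting with: 9x + 14 = -5x - 2
Move all x terms to left: (9 + 5)x = -2 - 14
Simplify: 14x = -16
Divide both sides by 14: x = -8/7

x = -8/7


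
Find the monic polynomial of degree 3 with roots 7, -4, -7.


A monic polynomial with roots 7, -4, -7 is:
p(x) = (x - 7)(x + 4)(x + 7)
After multiplying by (x - 7): x - 7
After multiplying by (x + 4): x^2 - 3x - 28
After multiplying by (x + 7): x^3 + 4x^2 - 49x - 196

x^3 + 4x^2 - 49x - 196


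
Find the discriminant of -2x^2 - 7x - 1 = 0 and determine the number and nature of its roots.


For ax^2 + bx + c = 0, discriminant D = b^2 - 4ac
Here a = -2, b = -7, c = -1
D = (-7)^2 - 4(-2)(-1) = 49 - 8 = 41

D = 41 > 0 but not a perfect square
The equation has 2 distinct real irrational roots.

Discriminant = 41, 2 distinct real irrational roots


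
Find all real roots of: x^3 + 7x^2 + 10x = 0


The constant term is 0, so x = 0 is a root. Factor out x:
  x(x^2 + 7x + 10) = 0
Solve the quadratic x^2 + 7x + 10 = 0: discriminant = 7^2 - 4(1)(10) = 49 - 40 = 9.
sqrt(9) = 3, so x = (-7 ± 3)/2: x = -2 or x = -5.

x = -5, x = -2, x = 0


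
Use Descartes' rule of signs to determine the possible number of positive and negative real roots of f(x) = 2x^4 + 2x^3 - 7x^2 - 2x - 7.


Descartes' rule of signs:

For positive roots, count sign changes in f(x) = 2x^4 + 2x^3 - 7x^2 - 2x - 7:
Signs of coefficients: +, +, -, -, -
Number of sign changes: 1
Possible positive real roots: 1

For negative roots, examine f(-x) = 2x^4 - 2x^3 - 7x^2 + 2x - 7:
Signs of coefficients: +, -, -, +, -
Number of sign changes: 3
Possible negative real roots: 3, 1

Positive roots: 1; Negative roots: 3 or 1


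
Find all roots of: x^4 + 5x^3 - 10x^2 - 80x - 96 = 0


Let p(x) = x^4 + 5x^3 - 10x^2 - 80x - 96. By the rational root theorem (leading coefficient 1), any rational root is an integer divisor of 96: try ±1, ±2, ... in turn.
Test x = 1: value = -180 ≠ 0.
Test x = -1: value = -30 ≠ 0.
Test x = 2: value = -240 ≠ 0.
Test x = -2: value = 0 ✓, so (x + 2) is a factor.
Synthetic division by (x + 2): bring down 1; 1(-2) + 5 = 3; 3(-2) - 10 = -16; (-16)(-2) - 80 = -48; (-48)(-2) - 96 = 0 → quotient x^3 + 3x^2 - 16x - 48, remainder 0.
Continue with the quotient x^3 + 3x^2 - 16x - 48 (candidates must divide 48; re-test x = -2 first in case it repeats).
Test x = -2: value = -12 ≠ 0.
Test x = 3: value = -42 ≠ 0.
Test x = -3: value = 0 ✓, so (x + 3) is a factor.
Synthetic division by (x + 3): bring down 1; 1(-3) + 3 = 0; 0(-3) - 16 = -16; (-16)(-3) - 48 = 0 → quotient x^2 - 16, remainder 0.
Solve the quadratic x^2 - 16 = 0: discriminant = 0^2 - 4(1)(-16) = 0 + 64 = 64.
sqrt(64) = 8, so x = (0 ± 8)/2: x = 4 or x = -4.
Collecting all roots found:

x = -4, x = -3, x = -2, x = 4


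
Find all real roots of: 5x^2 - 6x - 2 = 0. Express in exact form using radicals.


Using the quadratic formula: x = (-b ± sqrt(b^2 - 4ac)) / (2a)
Here a = 5, b = -6, c = -2
Discriminant = b^2 - 4ac = (-6)^2 - 4(5)(-2) = 36 + 40 = 76
Since discriminant = 76 > 0, there are two real roots.
x = (6 ± 2*sqrt(19)) / 10
Simplifying: x = (3 ± sqrt(19)) / 5
Numerically: x ≈ 1.4718 or x ≈ -0.2718

x = (3 + sqrt(19)) / 5 or x = (3 - sqrt(19)) / 5


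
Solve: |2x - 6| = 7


An absolute value equation |expr| = 7 gives two cases:
Case 1: 2x - 6 = 7
  2x = 13, so x = 13/2
Case 2: 2x - 6 = -7
  2x = -1, so x = -1/2

x = -1/2, x = 13/2


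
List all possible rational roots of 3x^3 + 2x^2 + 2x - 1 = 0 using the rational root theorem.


Rational root theorem: possible roots are ±p/q where:
  p divides the constant term (-1): p ∈ {1}
  q divides the leading coefficient (3): q ∈ {1, 3}

All possible rational roots: -1, -1/3, 1/3, 1

-1, -1/3, 1/3, 1


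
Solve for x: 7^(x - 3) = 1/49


Express both sides with the same base.
1/49 = 7^(-2)
Since the bases match, equate exponents: x - 3 = -2
So x = -2 - (-3) = 1

x = 1


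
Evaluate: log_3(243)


We need the exponent such that 3^? = 243
3^5 = 243
Therefore log_3(243) = 5

5


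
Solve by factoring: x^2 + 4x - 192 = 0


We need two numbers that multiply to -192 and add to 4.
Those numbers are 16 and -12 (since 16 * (-12) = -192 and 16 + (-12) = 4).
So x^2 + 4x - 192 = (x + 16)(x - 12) = 0
Setting each factor to zero: x = -16 or x = 12

x = -16, x = 12


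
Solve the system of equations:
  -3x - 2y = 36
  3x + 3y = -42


Using Cramer's rule:
Determinant D = (-3)(3) - (3)(-2) = -9 + 6 = -3
Dx = (36)(3) - (-42)(-2) = 108 - 84 = 24
Dy = (-3)(-42) - (3)(36) = 126 - 108 = 18
x = Dx/D = 24/-3 = -8
y = Dy/D = 18/-3 = -6

x = -8, y = -6


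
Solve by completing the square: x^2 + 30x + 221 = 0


Start: x^2 + 30x + 221 = 0
Move constant: x^2 + 30x = -221
Half of 30 is 15, squared is 225
Add 225 to both sides: x^2 + 30x + 225 = 4
(x + 15)^2 = 4
x + 15 = ±2
x = -15 + 2 = -13 or x = -15 - 2 = -17

x = -17, x = -13


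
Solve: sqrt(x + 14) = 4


Square both sides: x + 14 = 4^2 = 16
x = 16 - 14 = 2
x = 2
Check: sqrt(1*2 + 14) = sqrt(16) = 4 ✓

x = 2


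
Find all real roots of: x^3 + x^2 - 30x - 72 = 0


Let p(x) = x^3 + x^2 - 30x - 72. By the rational root theorem (leading coefficient 1), any rational root is an integer divisor of 72: try ±1, ±2, ... in turn.
Test x = 1: value = -100 ≠ 0.
Test x = -1: value = -42 ≠ 0.
Test x = 2: value = -120 ≠ 0.
Test x = -2: value = -16 ≠ 0.
Test x = 3: value = -126 ≠ 0.
Test x = -3: value = 0 ✓, so (x + 3) is a factor.
Synthetic division by (x + 3): bring down 1; 1(-3) + 1 = -2; (-2)(-3) - 30 = -24; (-24)(-3) - 72 = 0 → quotient x^2 - 2x - 24, remainder 0.
Solve the quadratic x^2 - 2x - 24 = 0: discriminant = (-2)^2 - 4(1)(-24) = 4 + 96 = 100.
sqrt(100) = 10, so x = (2 ± 10)/2: x = 6 or x = -4.

x = -4, x = -3, x = 6


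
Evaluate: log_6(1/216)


We need the exponent such that 6^? = 1/216
6^(-3) = 1/6^3 = 1/216
Therefore log_6(1/216) = -3

-3


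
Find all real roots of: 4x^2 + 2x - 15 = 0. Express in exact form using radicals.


Using the quadratic formula: x = (-b ± sqrt(b^2 - 4ac)) / (2a)
Here a = 4, b = 2, c = -15
Discriminant = b^2 - 4ac = 2^2 - 4(4)(-15) = 4 + 240 = 244
Since discriminant = 244 > 0, there are two real roots.
x = (-2 ± 2*sqrt(61)) / 8
Simplifying: x = (-1 ± sqrt(61)) / 4
Numerically: x ≈ 1.7026 or x ≈ -2.2026

x = (-1 + sqrt(61)) / 4 or x = (-1 - sqrt(61)) / 4


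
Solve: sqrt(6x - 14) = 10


Square both sides: 6x - 14 = 10^2 = 100
6x = 100 + 14 = 114
x = 19
Check: sqrt(6*19 - 14) = sqrt(100) = 10 ✓

x = 19


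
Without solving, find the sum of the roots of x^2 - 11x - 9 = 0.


By Vieta's formulas for ax^2 + bx + c = 0:
  Sum of roots = -b/a
  Product of roots = c/a

Here a = 1, b = -11, c = -9
Sum = -(-11)/1 = 11
Product = -9/1 = -9

Sum = 11


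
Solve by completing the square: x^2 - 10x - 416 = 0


Start: x^2 - 10x - 416 = 0
Move constant: x^2 - 10x = 416
Half of -10 is -5, squared is 25
Add 25 to both sides: x^2 - 10x + 25 = 441
(x - 5)^2 = 441
x - 5 = ±21
x = 5 + 21 = 26 or x = 5 - 21 = -16

x = -16, x = 26


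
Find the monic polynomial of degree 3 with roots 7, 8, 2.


A monic polynomial with roots 7, 8, 2 is:
p(x) = (x - 7)(x - 8)(x - 2)
After multiplying by (x - 7): x - 7
After multiplying by (x - 8): x^2 - 15x + 56
After multiplying by (x - 2): x^3 - 17x^2 + 86x - 112

x^3 - 17x^2 + 86x - 112


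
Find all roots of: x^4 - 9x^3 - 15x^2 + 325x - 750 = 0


Let p(x) = x^4 - 9x^3 - 15x^2 + 325x - 750. By the rational root theorem (leading coefficient 1), any rational root is an integer divisor of 750: try ±1, ±2, ... in turn.
Test x = 1: value = -448 ≠ 0.
Test x = -1: value = -1080 ≠ 0.
Test x = 2: value = -216 ≠ 0.
Test x = -2: value = -1372 ≠ 0.
Test x = 3: value = -72 ≠ 0.
Test x = -3: value = -1536 ≠ 0.
Test x = 5: value = 0 ✓, so (x - 5) is a factor.
Synthetic division by (x - 5): bring down 1; 1(5) - 9 = -4; (-4)(5) - 15 = -35; (-35)(5) + 325 = 150; 150(5) - 750 = 0 → quotient x^3 - 4x^2 - 35x + 150, remainder 0.
Continue with the quotient x^3 - 4x^2 - 35x + 150 (candidates must divide 150; re-test x = 5 first in case it repeats).
Test x = 5: value = 0 ✓, so (x - 5) is a factor.
Synthetic division by (x - 5): bring down 1; 1(5) - 4 = 1; 1(5) - 35 = -30; (-30)(5) + 150 = 0 → quotient x^2 + x - 30, remainder 0.
Solve the quadratic x^2 + x - 30 = 0: discriminant = 1^2 - 4(1)(-30) = 1 + 120 = 121.
sqrt(121) = 11, so x = (-1 ± 11)/2: x = 5 or x = -6.
Collecting all roots found:

x = -6, x = 5 (multiplicity 3)


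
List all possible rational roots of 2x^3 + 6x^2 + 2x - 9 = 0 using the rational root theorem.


Rational root theorem: possible roots are ±p/q where:
  p divides the constant term (-9): p ∈ {1, 3, 9}
  q divides the leading coefficient (2): q ∈ {1, 2}

All possible rational roots: -9, -9/2, -3, -3/2, -1, -1/2, 1/2, 1, 3/2, 3, 9/2, 9

-9, -9/2, -3, -3/2, -1, -1/2, 1/2, 1, 3/2, 3, 9/2, 9


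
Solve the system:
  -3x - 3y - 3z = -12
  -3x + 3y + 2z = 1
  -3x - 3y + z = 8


Using Cramer's rule. Expand each determinant along the first row.
D  = (-3)*[3*1 - 2*(-3)] - (-3)*[(-3)*1 - 2*(-3)] + (-3)*[(-3)*(-3) - 3*(-3)]
  = (-3)*(9) - (-3)*(3) + (-3)*(18) = -72
Dx = (-12)*[3*1 - 2*(-3)] - (-3)*[1*1 - 2*8] + (-3)*[1*(-3) - 3*8]
  = (-12)*(9) - (-3)*(-15) + (-3)*(-27) = -72
Dy = (-3)*[1*1 - 2*8] - (-12)*[(-3)*1 - 2*(-3)] + (-3)*[(-3)*8 - 1*(-3)]
  = (-3)*(-15) - (-12)*(3) + (-3)*(-21) = 144
Dz = (-3)*[3*8 - 1*(-3)] - (-3)*[(-3)*8 - 1*(-3)] + (-12)*[(-3)*(-3) - 3*(-3)]
  = (-3)*(27) - (-3)*(-21) + (-12)*(18) = -360
x = Dx/D = -72/-72 = 1, y = Dy/D = 144/-72 = -2, z = Dz/D = -360/-72 = 5
Check eq1: (-3)(1) + (-3)(-2) + (-3)(5) = -12 = -12 ✓
Check eq2: (-3)(1) + (3)(-2) + (2)(5) = 1 = 1 ✓
Check eq3: (-3)(1) + (-3)(-2) + (1)(5) = 8 = 8 ✓

x = 1, y = -2, z = 5


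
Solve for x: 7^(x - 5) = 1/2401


Express both sides with the same base.
1/2401 = 7^(-4)
Since the bases match, equate exponents: x - 5 = -4
So x = -4 - (-5) = 1

x = 1


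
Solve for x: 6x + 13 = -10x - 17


Starting with: 6x + 13 = -10x - 17
Move all x terms to left: (6 + 10)x = -17 - 13
Simplify: 16x = -30
Divide both sides by 16: x = -15/8

x = -15/8


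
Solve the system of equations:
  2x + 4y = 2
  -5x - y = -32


Using Cramer's rule:
Determinant D = (2)(-1) - (-5)(4) = -2 + 20 = 18
Dx = (2)(-1) - (-32)(4) = -2 + 128 = 126
Dy = (2)(-32) - (-5)(2) = -64 + 10 = -54
x = Dx/D = 126/18 = 7
y = Dy/D = -54/18 = -3

x = 7, y = -3


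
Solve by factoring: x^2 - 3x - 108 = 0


We need two numbers that multiply to -108 and add to -3.
Those numbers are -12 and 9 (since (-12) * 9 = -108 and (-12) + 9 = -3).
So x^2 - 3x - 108 = (x - 12)(x + 9) = 0
Setting each factor to zero: x = 12 or x = -9

x = -9, x = 12


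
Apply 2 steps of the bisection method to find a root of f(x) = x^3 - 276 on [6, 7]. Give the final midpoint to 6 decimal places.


f(x) = x^3 - 276
f(6) = -60 < 0
f(7) = 67 > 0

Step 1: midpoint = (6.000000 + 7.000000)/2 = 6.500000
  f(6.500000) = -1.375000
  f(mid) < 0, so root is in [6.500000, 7.000000]

Step 2: midpoint = (6.500000 + 7.000000)/2 = 6.750000
  f(6.750000) = 31.546875
  f(mid) > 0, so root is in [6.500000, 6.750000]

midpoint = 6.750000


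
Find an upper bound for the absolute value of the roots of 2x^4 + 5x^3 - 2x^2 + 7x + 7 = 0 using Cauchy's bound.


Cauchy's bound: all roots r satisfy |r| <= 1 + max(|a_i/a_n|) for i = 0,...,n-1
where a_n is the leading coefficient.

Coefficients: [2, 5, -2, 7, 7]
Leading coefficient a_n = 2
Ratios |a_i/a_n|: 5/2, 1, 7/2, 7/2
Maximum ratio: 7/2
Cauchy's bound: |r| <= 1 + 7/2 = 9/2

Upper bound = 9/2


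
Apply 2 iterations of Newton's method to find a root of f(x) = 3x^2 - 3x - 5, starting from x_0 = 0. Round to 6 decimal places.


Newton's method: x_(n+1) = x_n - f(x_n)/f'(x_n)
f(x) = 3x^2 - 3x - 5
f'(x) = 6x - 3

Iteration 1:
  f(0.000000) = -5.000000
  f'(0.000000) = -3.000000
  x_1 = 0.000000 - (-5.000000)/(-3.000000) = -1.666667

Iteration 2:
  f(-1.666667) = 8.333333
  f'(-1.666667) = -13.000000
  x_2 = -1.666667 - (8.333333)/(-13.000000) = -1.025641

x_2 = -1.025641


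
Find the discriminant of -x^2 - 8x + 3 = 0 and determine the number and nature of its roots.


For ax^2 + bx + c = 0, discriminant D = b^2 - 4ac
Here a = -1, b = -8, c = 3
D = (-8)^2 - 4(-1)(3) = 64 + 12 = 76

D = 76 > 0 but not a perfect square
The equation has 2 distinct real irrational roots.

Discriminant = 76, 2 distinct real irrational roots


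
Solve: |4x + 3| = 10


An absolute value equation |expr| = 10 gives two cases:
Case 1: 4x + 3 = 10
  4x = 7, so x = 7/4
Case 2: 4x + 3 = -10
  4x = -13, so x = -13/4

x = -13/4, x = 7/4


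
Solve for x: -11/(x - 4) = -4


Multiply both sides by (x - 4): -11 = -4(x - 4)
Distribute: -11 = -4x + 16
-4x = -11 - 16 = -27
x = 27/4

x = 27/4


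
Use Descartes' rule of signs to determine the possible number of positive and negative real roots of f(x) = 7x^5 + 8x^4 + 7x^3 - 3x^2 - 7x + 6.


Descartes' rule of signs:

For positive roots, count sign changes in f(x) = 7x^5 + 8x^4 + 7x^3 - 3x^2 - 7x + 6:
Signs of coefficients: +, +, +, -, -, +
Number of sign changes: 2
Possible positive real roots: 2, 0

For negative roots, examine f(-x) = -7x^5 + 8x^4 - 7x^3 - 3x^2 + 7x + 6:
Signs of coefficients: -, +, -, -, +, +
Number of sign changes: 3
Possible negative real roots: 3, 1

Positive roots: 2 or 0; Negative roots: 3 or 1


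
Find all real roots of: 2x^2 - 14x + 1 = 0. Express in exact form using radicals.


Using the quadratic formula: x = (-b ± sqrt(b^2 - 4ac)) / (2a)
Here a = 2, b = -14, c = 1
Discriminant = b^2 - 4ac = (-14)^2 - 4(2)(1) = 196 - 8 = 188
Since discriminant = 188 > 0, there are two real roots.
x = (14 ± 2*sqrt(47)) / 4
Simplifying: x = (7 ± sqrt(47)) / 2
Numerically: x ≈ 6.9278 or x ≈ 0.0722

x = (7 + sqrt(47)) / 2 or x = (7 - sqrt(47)) / 2


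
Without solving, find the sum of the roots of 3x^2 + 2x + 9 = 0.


By Vieta's formulas for ax^2 + bx + c = 0:
  Sum of roots = -b/a
  Product of roots = c/a

Here a = 3, b = 2, c = 9
Sum = -(2)/3 = -2/3
Product = 9/3 = 3

Sum = -2/3


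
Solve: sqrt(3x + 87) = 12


Square both sides: 3x + 87 = 12^2 = 144
3x = 144 - 87 = 57
x = 19
Check: sqrt(3*19 + 87) = sqrt(144) = 12 ✓

x = 19


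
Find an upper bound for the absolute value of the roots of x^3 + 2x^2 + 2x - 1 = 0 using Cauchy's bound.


Cauchy's bound: all roots r satisfy |r| <= 1 + max(|a_i/a_n|) for i = 0,...,n-1
where a_n is the leading coefficient.

Coefficients: [1, 2, 2, -1]
Leading coefficient a_n = 1
Ratios |a_i/a_n|: 2, 2, 1
Maximum ratio: 2
Cauchy's bound: |r| <= 1 + 2 = 3

Upper bound = 3


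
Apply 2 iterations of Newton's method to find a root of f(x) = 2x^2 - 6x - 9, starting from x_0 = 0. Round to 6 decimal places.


Newton's method: x_(n+1) = x_n - f(x_n)/f'(x_n)
f(x) = 2x^2 - 6x - 9
f'(x) = 4x - 6

Iteration 1:
  f(0.000000) = -9.000000
  f'(0.000000) = -6.000000
  x_1 = 0.000000 - (-9.000000)/(-6.000000) = -1.500000

Iteration 2:
  f(-1.500000) = 4.500000
  f'(-1.500000) = -12.000000
  x_2 = -1.500000 - (4.500000)/(-12.000000) = -1.125000

x_2 = -1.125000


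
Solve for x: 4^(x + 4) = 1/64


Express both sides with the same base.
1/64 = 4^(-3)
Since the bases match, equate exponents: x + 4 = -3
So x = -3 - (4) = -7

x = -7


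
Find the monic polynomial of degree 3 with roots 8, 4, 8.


A monic polynomial with roots 8, 4, 8 is:
p(x) = (x - 8)(x - 4)(x - 8)
After multiplying by (x - 8): x - 8
After multiplying by (x - 4): x^2 - 12x + 32
After multiplying by (x - 8): x^3 - 20x^2 + 128x - 256

x^3 - 20x^2 + 128x - 256


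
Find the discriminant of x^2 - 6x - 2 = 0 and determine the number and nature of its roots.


For ax^2 + bx + c = 0, discriminant D = b^2 - 4ac
Here a = 1, b = -6, c = -2
D = (-6)^2 - 4(1)(-2) = 36 + 8 = 44

D = 44 > 0 but not a perfect square
The equation has 2 distinct real irrational roots.

Discriminant = 44, 2 distinct real irrational roots


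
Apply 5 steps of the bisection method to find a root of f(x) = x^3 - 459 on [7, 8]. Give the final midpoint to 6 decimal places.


f(x) = x^3 - 459
f(7) = -116 < 0
f(8) = 53 > 0

Step 1: midpoint = (7.000000 + 8.000000)/2 = 7.500000
  f(7.500000) = -37.125000
  f(mid) < 0, so root is in [7.500000, 8.000000]

Step 2: midpoint = (7.500000 + 8.000000)/2 = 7.750000
  f(7.750000) = 6.484375
  f(mid) > 0, so root is in [7.500000, 7.750000]

Step 3: midpoint = (7.500000 + 7.750000)/2 = 7.625000
  f(7.625000) = -15.677734
  f(mid) < 0, so root is in [7.625000, 7.750000]

Step 4: midpoint = (7.625000 + 7.750000)/2 = 7.687500
  f(7.687500) = -4.686768
  f(mid) < 0, so root is in [7.687500, 7.750000]

Step 5: midpoint = (7.687500 + 7.750000)/2 = 7.718750
  f(7.718750) = 0.876190
  f(mid) > 0, so root is in [7.687500, 7.718750]

midpoint = 7.718750


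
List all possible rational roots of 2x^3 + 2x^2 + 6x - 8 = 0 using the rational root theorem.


Rational root theorem: possible roots are ±p/q where:
  p divides the constant term (-8): p ∈ {1, 2, 4, 8}
  q divides the leading coefficient (2): q ∈ {1, 2}

All possible rational roots: -8, -4, -2, -1, -1/2, 1/2, 1, 2, 4, 8

-8, -4, -2, -1, -1/2, 1/2, 1, 2, 4, 8


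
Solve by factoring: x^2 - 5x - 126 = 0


We need two numbers that multiply to -126 and add to -5.
Those numbers are -14 and 9 (since (-14) * 9 = -126 and (-14) + 9 = -5).
So x^2 - 5x - 126 = (x - 14)(x + 9) = 0
Setting each factor to zero: x = 14 or x = -9

x = -9, x = 14


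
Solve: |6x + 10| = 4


An absolute value equation |expr| = 4 gives two cases:
Case 1: 6x + 10 = 4
  6x = -6, so x = -1
Case 2: 6x + 10 = -4
  6x = -14, so x = -7/3

x = -7/3, x = -1


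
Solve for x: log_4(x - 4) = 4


Convert to exponential form: x - 4 = 4^4 = 256
x = 256 + 4 = 260
Check: log_4(260 - 4) = log_4(256) = log_4(256) = 4 ✓

x = 260


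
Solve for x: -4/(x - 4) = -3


Multiply both sides by (x - 4): -4 = -3(x - 4)
Distribute: -4 = -3x + 12
-3x = -4 - 12 = -16
x = 16/3

x = 16/3


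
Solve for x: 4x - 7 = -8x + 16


Starting with: 4x - 7 = -8x + 16
Move all x terms to left: (4 + 8)x = 16 + 7
Simplify: 12x = 23
Divide both sides by 12: x = 23/12

x = 23/12


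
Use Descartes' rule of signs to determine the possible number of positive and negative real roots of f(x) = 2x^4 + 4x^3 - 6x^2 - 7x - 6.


Descartes' rule of signs:

For positive roots, count sign changes in f(x) = 2x^4 + 4x^3 - 6x^2 - 7x - 6:
Signs of coefficients: +, +, -, -, -
Number of sign changes: 1
Possible positive real roots: 1

For negative roots, examine f(-x) = 2x^4 - 4x^3 - 6x^2 + 7x - 6:
Signs of coefficients: +, -, -, +, -
Number of sign changes: 3
Possible negative real roots: 3, 1

Positive roots: 1; Negative roots: 3 or 1


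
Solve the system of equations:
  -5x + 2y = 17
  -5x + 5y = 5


Using Cramer's rule:
Determinant D = (-5)(5) - (-5)(2) = -25 + 10 = -15
Dx = (17)(5) - (5)(2) = 85 - 10 = 75
Dy = (-5)(5) - (-5)(17) = -25 + 85 = 60
x = Dx/D = 75/-15 = -5
y = Dy/D = 60/-15 = -4

x = -5, y = -4


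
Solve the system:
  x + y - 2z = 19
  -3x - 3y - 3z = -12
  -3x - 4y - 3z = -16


Using Cramer's rule. Expand each determinant along the first row.
D  = 1*[(-3)*(-3) - (-3)*(-4)] - 1*[(-3)*(-3) - (-3)*(-3)] + (-2)*[(-3)*(-4) - (-3)*(-3)]
  = 1*(-3) - 1*(0) + (-2)*(3) = -9
Dx = 19*[(-3)*(-3) - (-3)*(-4)] - 1*[(-12)*(-3) - (-3)*(-16)] + (-2)*[(-12)*(-4) - (-3)*(-16)]
  = 19*(-3) - 1*(-12) + (-2)*(0) = -45
Dy = 1*[(-12)*(-3) - (-3)*(-16)] - 19*[(-3)*(-3) - (-3)*(-3)] + (-2)*[(-3)*(-16) - (-12)*(-3)]
  = 1*(-12) - 19*(0) + (-2)*(12) = -36
Dz = 1*[(-3)*(-16) - (-12)*(-4)] - 1*[(-3)*(-16) - (-12)*(-3)] + 19*[(-3)*(-4) - (-3)*(-3)]
  = 1*(0) - 1*(12) + 19*(3) = 45
x = Dx/D = -45/-9 = 5, y = Dy/D = -36/-9 = 4, z = Dz/D = 45/-9 = -5
Check eq1: (1)(5) + (1)(4) + (-2)(-5) = 19 = 19 ✓
Check eq2: (-3)(5) + (-3)(4) + (-3)(-5) = -12 = -12 ✓
Check eq3: (-3)(5) + (-4)(4) + (-3)(-5) = -16 = -16 ✓

x = 5, y = 4, z = -5


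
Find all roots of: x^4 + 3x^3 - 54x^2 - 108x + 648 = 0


Let p(x) = x^4 + 3x^3 - 54x^2 - 108x + 648. By the rational root theorem (leading coefficient 1), any rational root is an integer divisor of 648: try ±1, ±2, ... in turn.
Test x = 1: value = 490 ≠ 0.
Test x = -1: value = 700 ≠ 0.
Test x = 2: value = 256 ≠ 0.
Test x = -2: value = 640 ≠ 0.
Test x = 3: value = 0 ✓, so (x - 3) is a factor.
Synthetic division by (x - 3): bring down 1; 1(3) + 3 = 6; 6(3) - 54 = -36; (-36)(3) - 108 = -216; (-216)(3) + 648 = 0 → quotient x^3 + 6x^2 - 36x - 216, remainder 0.
Continue with the quotient x^3 + 6x^2 - 36x - 216 (candidates must divide 216; re-test x = 3 first in case it repeats).
Test x = 3: value = -243 ≠ 0.
Test x = -3: value = -81 ≠ 0.
Test x = 4: value = -200 ≠ 0.
Test x = -4: value = -40 ≠ 0.
Test x = 6: value = 0 ✓, so (x - 6) is a factor.
Synthetic division by (x - 6): bring down 1; 1(6) + 6 = 12; 12(6) - 36 = 36; 36(6) - 216 = 0 → quotient x^2 + 12x + 36, remainder 0.
Solve the quadratic x^2 + 12x + 36 = 0: discriminant = 12^2 - 4(1)(36) = 144 - 144 = 0.
Discriminant = 0, so a double root: x = -12/2 = -6.
Collecting all roots found:

x = -6 (multiplicity 2), x = 3, x = 6


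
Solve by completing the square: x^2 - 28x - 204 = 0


Start: x^2 - 28x - 204 = 0
Move constant: x^2 - 28x = 204
Half of -28 is -14, squared is 196
Add 196 to both sides: x^2 - 28x + 196 = 400
(x - 14)^2 = 400
x - 14 = ±20
x = 14 + 20 = 34 or x = 14 - 20 = -6

x = -6, x = 34


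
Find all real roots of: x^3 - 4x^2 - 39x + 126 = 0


Let p(x) = x^3 - 4x^2 - 39x + 126. By the rational root theorem (leading coefficient 1), any rational root is an integer divisor of 126: try ±1, ±2, ... in turn.
Test x = 1: value = 84 ≠ 0.
Test x = -1: value = 160 ≠ 0.
Test x = 2: value = 40 ≠ 0.
Test x = -2: value = 180 ≠ 0.
Test x = 3: value = 0 ✓, so (x - 3) is a factor.
Synthetic division by (x - 3): bring down 1; 1(3) - 4 = -1; (-1)(3) - 39 = -42; (-42)(3) + 126 = 0 → quotient x^2 - x - 42, remainder 0.
Solve the quadratic x^2 - x - 42 = 0: discriminant = (-1)^2 - 4(1)(-42) = 1 + 168 = 169.
sqrt(169) = 13, so x = (1 ± 13)/2: x = 7 or x = -6.

x = -6, x = 3, x = 7


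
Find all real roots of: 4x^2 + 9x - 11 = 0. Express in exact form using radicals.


Using the quadratic formula: x = (-b ± sqrt(b^2 - 4ac)) / (2a)
Here a = 4, b = 9, c = -11
Discriminant = b^2 - 4ac = 9^2 - 4(4)(-11) = 81 + 176 = 257
Since discriminant = 257 > 0, there are two real roots.
x = (-9 ± sqrt(257)) / 8
Numerically: x ≈ 0.8789 or x ≈ -3.1289

x = (-9 + sqrt(257)) / 8 or x = (-9 - sqrt(257)) / 8


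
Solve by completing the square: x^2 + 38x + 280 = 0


Start: x^2 + 38x + 280 = 0
Move constant: x^2 + 38x = -280
Half of 38 is 19, squared is 361
Add 361 to both sides: x^2 + 38x + 361 = 81
(x + 19)^2 = 81
x + 19 = ±9
x = -19 + 9 = -10 or x = -19 - 9 = -28

x = -28, x = -10


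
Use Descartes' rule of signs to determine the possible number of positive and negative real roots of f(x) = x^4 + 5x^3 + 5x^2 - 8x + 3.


Descartes' rule of signs:

For positive roots, count sign changes in f(x) = x^4 + 5x^3 + 5x^2 - 8x + 3:
Signs of coefficients: +, +, +, -, +
Number of sign changes: 2
Possible positive real roots: 2, 0

For negative roots, examine f(-x) = x^4 - 5x^3 + 5x^2 + 8x + 3:
Signs of coefficients: +, -, +, +, +
Number of sign changes: 2
Possible negative real roots: 2, 0

Positive roots: 2 or 0; Negative roots: 2 or 0


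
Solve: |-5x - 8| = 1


An absolute value equation |expr| = 1 gives two cases:
Case 1: -5x - 8 = 1
  -5x = 9, so x = -9/5
Case 2: -5x - 8 = -1
  -5x = 7, so x = -7/5

x = -9/5, x = -7/5


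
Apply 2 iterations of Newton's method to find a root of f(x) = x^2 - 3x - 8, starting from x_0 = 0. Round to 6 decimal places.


Newton's method: x_(n+1) = x_n - f(x_n)/f'(x_n)
f(x) = x^2 - 3x - 8
f'(x) = 2x - 3

Iteration 1:
  f(0.000000) = -8.000000
  f'(0.000000) = -3.000000
  x_1 = 0.000000 - (-8.000000)/(-3.000000) = -2.666667

Iteration 2:
  f(-2.666667) = 7.111111
  f'(-2.666667) = -8.333333
  x_2 = -2.666667 - (7.111111)/(-8.333333) = -1.813333

x_2 = -1.813333


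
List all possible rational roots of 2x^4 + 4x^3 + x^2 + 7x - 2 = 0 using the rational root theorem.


Rational root theorem: possible roots are ±p/q where:
  p divides the constant term (-2): p ∈ {1, 2}
  q divides the leading coefficient (2): q ∈ {1, 2}

All possible rational roots: -2, -1, -1/2, 1/2, 1, 2

-2, -1, -1/2, 1/2, 1, 2


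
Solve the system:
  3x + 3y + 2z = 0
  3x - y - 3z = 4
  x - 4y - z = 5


Using Cramer's rule. Expand each determinant along the first row.
D  = 3*[(-1)*(-1) - (-3)*(-4)] - 3*[3*(-1) - (-3)*1] + 2*[3*(-4) - (-1)*1]
  = 3*(-11) - 3*(0) + 2*(-11) = -55
Dx = 0*[(-1)*(-1) - (-3)*(-4)] - 3*[4*(-1) - (-3)*5] + 2*[4*(-4) - (-1)*5]
  = 0*(-11) - 3*(11) + 2*(-11) = -55
Dy = 3*[4*(-1) - (-3)*5] - 0*[3*(-1) - (-3)*1] + 2*[3*5 - 4*1]
  = 3*(11) - 0*(0) + 2*(11) = 55
Dz = 3*[(-1)*5 - 4*(-4)] - 3*[3*5 - 4*1] + 0*[3*(-4) - (-1)*1]
  = 3*(11) - 3*(11) + 0*(-11) = 0
x = Dx/D = -55/-55 = 1, y = Dy/D = 55/-55 = -1, z = Dz/D = 0/-55 = 0
Check eq1: (3)(1) + (3)(-1) + (2)(0) = 0 = 0 ✓
Check eq2: (3)(1) + (-1)(-1) + (-3)(0) = 4 = 4 ✓
Check eq3: (1)(1) + (-4)(-1) + (-1)(0) = 5 = 5 ✓

x = 1, y = -1, z = 0


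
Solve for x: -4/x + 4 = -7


Subtract 4 from both sides: -4/x = -11
Multiply both sides by x: -4 = -11 * x
Divide by -11: x = 4/11

x = 4/11


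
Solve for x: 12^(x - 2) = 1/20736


Express both sides with the same base.
1/20736 = 12^(-4)
Since the bases match, equate exponents: x - 2 = -4
So x = -4 - (-2) = -2

x = -2


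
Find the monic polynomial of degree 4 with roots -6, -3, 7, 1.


A monic polynomial with roots -6, -3, 7, 1 is:
p(x) = (x + 6)(x + 3)(x - 7)(x - 1)
After multiplying by (x + 6): x + 6
After multiplying by (x + 3): x^2 + 9x + 18
After multiplying by (x - 7): x^3 + 2x^2 - 45x - 126
After multiplying by (x - 1): x^4 + x^3 - 47x^2 - 81x + 126

x^4 + x^3 - 47x^2 - 81x + 126


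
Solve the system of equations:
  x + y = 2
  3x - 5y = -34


Using Cramer's rule:
Determinant D = (1)(-5) - (3)(1) = -5 - 3 = -8
Dx = (2)(-5) - (-34)(1) = -10 + 34 = 24
Dy = (1)(-34) - (3)(2) = -34 - 6 = -40
x = Dx/D = 24/-8 = -3
y = Dy/D = -40/-8 = 5

x = -3, y = 5


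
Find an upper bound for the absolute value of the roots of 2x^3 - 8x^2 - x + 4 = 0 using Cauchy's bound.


Cauchy's bound: all roots r satisfy |r| <= 1 + max(|a_i/a_n|) for i = 0,...,n-1
where a_n is the leading coefficient.

Coefficients: [2, -8, -1, 4]
Leading coefficient a_n = 2
Ratios |a_i/a_n|: 4, 1/2, 2
Maximum ratio: 4
Cauchy's bound: |r| <= 1 + 4 = 5

Upper bound = 5


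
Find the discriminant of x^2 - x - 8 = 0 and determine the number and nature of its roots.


For ax^2 + bx + c = 0, discriminant D = b^2 - 4ac
Here a = 1, b = -1, c = -8
D = (-1)^2 - 4(1)(-8) = 1 + 32 = 33

D = 33 > 0 but not a perfect square
The equation has 2 distinct real irrational roots.

Discriminant = 33, 2 distinct real irrational roots


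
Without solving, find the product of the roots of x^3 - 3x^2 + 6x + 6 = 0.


By Vieta's formulas for x^3 + bx^2 + cx + d = 0:
  r1 + r2 + r3 = -b/a = 3
  r1*r2 + r1*r3 + r2*r3 = c/a = 6
  r1*r2*r3 = -d/a = -6


Product = -6


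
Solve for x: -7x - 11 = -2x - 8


Starting with: -7x - 11 = -2x - 8
Move all x terms to left: (-7 + 2)x = -8 + 11
Simplify: -5x = 3
Divide both sides by -5: x = -3/5

x = -3/5


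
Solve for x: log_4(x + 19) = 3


Convert to exponential form: x + 19 = 4^3 = 64
x = 64 - 19 = 45
Check: log_4(45 + 19) = log_4(64) = log_4(64) = 3 ✓

x = 45


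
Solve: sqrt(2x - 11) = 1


Square both sides: 2x - 11 = 1^2 = 1
2x = 1 + 11 = 12
x = 6
Check: sqrt(2*6 - 11) = sqrt(1) = 1 ✓

x = 6


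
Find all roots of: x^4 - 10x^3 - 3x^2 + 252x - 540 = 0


Let p(x) = x^4 - 10x^3 - 3x^2 + 252x - 540. By the rational root theorem (leading coefficient 1), any rational root is an integer divisor of 540: try ±1, ±2, ... in turn.
Test x = 1: value = -300 ≠ 0.
Test x = -1: value = -784 ≠ 0.
Test x = 2: value = -112 ≠ 0.
Test x = -2: value = -960 ≠ 0.
Test x = 3: value = 0 ✓, so (x - 3) is a factor.
Synthetic division by (x - 3): bring down 1; 1(3) - 10 = -7; (-7)(3) - 3 = -24; (-24)(3) + 252 = 180; 180(3) - 540 = 0 → quotient x^3 - 7x^2 - 24x + 180, remainder 0.
Continue with the quotient x^3 - 7x^2 - 24x + 180 (candidates must divide 180; re-test x = 3 first in case it repeats).
Test x = 3: value = 72 ≠ 0.
Test x = -3: value = 162 ≠ 0.
Test x = 4: value = 36 ≠ 0.
Test x = -4: value = 100 ≠ 0.
Test x = 5: value = 10 ≠ 0.
Test x = -5: value = 0 ✓, so (x + 5) is a factor.
Synthetic division by (x + 5): bring down 1; 1(-5) - 7 = -12; (-12)(-5) - 24 = 36; 36(-5) + 180 = 0 → quotient x^2 - 12x + 36, remainder 0.
Solve the quadratic x^2 - 12x + 36 = 0: discriminant = (-12)^2 - 4(1)(36) = 144 - 144 = 0.
Discriminant = 0, so a double root: x = 12/2 = 6.
Collecting all roots found:

x = -5, x = 3, x = 6 (multiplicity 2)


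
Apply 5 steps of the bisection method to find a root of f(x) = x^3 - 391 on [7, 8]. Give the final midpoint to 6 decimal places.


f(x) = x^3 - 391
f(7) = -48 < 0
f(8) = 121 > 0

Step 1: midpoint = (7.000000 + 8.000000)/2 = 7.500000
  f(7.500000) = 30.875000
  f(mid) > 0, so root is in [7.000000, 7.500000]

Step 2: midpoint = (7.000000 + 7.500000)/2 = 7.250000
  f(7.250000) = -9.921875
  f(mid) < 0, so root is in [7.250000, 7.500000]

Step 3: midpoint = (7.250000 + 7.500000)/2 = 7.375000
  f(7.375000) = 10.130859
  f(mid) > 0, so root is in [7.250000, 7.375000]

Step 4: midpoint = (7.250000 + 7.375000)/2 = 7.312500
  f(7.312500) = 0.018799
  f(mid) > 0, so root is in [7.250000, 7.312500]

Step 5: midpoint = (7.250000 + 7.312500)/2 = 7.281250
  f(7.281250) = -4.972870
  f(mid) < 0, so root is in [7.281250, 7.312500]

midpoint = 7.281250


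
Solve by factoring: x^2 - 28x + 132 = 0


We need two numbers that multiply to 132 and add to -28.
Those numbers are -22 and -6 (since (-22) * (-6) = 132 and (-22) + (-6) = -28).
So x^2 - 28x + 132 = (x - 22)(x - 6) = 0
Setting each factor to zero: x = 22 or x = 6

x = 6, x = 22


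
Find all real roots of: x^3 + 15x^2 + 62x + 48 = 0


Let p(x) = x^3 + 15x^2 + 62x + 48. By the rational root theorem (leading coefficient 1), any rational root is an integer divisor of 48: try ±1, ±2, ... in turn.
Test x = 1: value = 126 ≠ 0.
Test x = -1: value = 0 ✓, so (x + 1) is a factor.
Synthetic division by (x + 1): bring down 1; 1(-1) + 15 = 14; 14(-1) + 62 = 48; 48(-1) + 48 = 0 → quotient x^2 + 14x + 48, remainder 0.
Solve the quadratic x^2 + 14x + 48 = 0: discriminant = 14^2 - 4(1)(48) = 196 - 192 = 4.
sqrt(4) = 2, so x = (-14 ± 2)/2: x = -6 or x = -8.

x = -8, x = -6, x = -1


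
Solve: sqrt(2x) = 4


Square both sides: 2x = 4^2 = 16
2x = 16 - 0 = 16
x = 8
Check: sqrt(2*8 + 0) = sqrt(16) = 4 ✓

x = 8


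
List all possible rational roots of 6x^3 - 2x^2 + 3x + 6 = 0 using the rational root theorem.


Rational root theorem: possible roots are ±p/q where:
  p divides the constant term (6): p ∈ {1, 2, 3, 6}
  q divides the leading coefficient (6): q ∈ {1, 2, 3, 6}

All possible rational roots: -6, -3, -2, -3/2, -1, -2/3, -1/2, -1/3, -1/6, 1/6, 1/3, 1/2, 2/3, 1, 3/2, 2, 3, 6

-6, -3, -2, -3/2, -1, -2/3, -1/2, -1/3, -1/6, 1/6, 1/3, 1/2, 2/3, 1, 3/2, 2, 3, 6


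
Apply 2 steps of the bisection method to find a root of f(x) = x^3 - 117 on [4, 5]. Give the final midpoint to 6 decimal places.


f(x) = x^3 - 117
f(4) = -53 < 0
f(5) = 8 > 0

Step 1: midpoint = (4.000000 + 5.000000)/2 = 4.500000
  f(4.500000) = -25.875000
  f(mid) < 0, so root is in [4.500000, 5.000000]

Step 2: midpoint = (4.500000 + 5.000000)/2 = 4.750000
  f(4.750000) = -9.828125
  f(mid) < 0, so root is in [4.750000, 5.000000]

midpoint = 4.750000


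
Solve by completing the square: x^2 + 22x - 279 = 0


Start: x^2 + 22x - 279 = 0
Move constant: x^2 + 22x = 279
Half of 22 is 11, squared is 121
Add 121 to both sides: x^2 + 22x + 121 = 400
(x + 11)^2 = 400
x + 11 = ±20
x = -11 + 20 = 9 or x = -11 - 20 = -31

x = -31, x = 9


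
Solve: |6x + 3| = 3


An absolute value equation |expr| = 3 gives two cases:
Case 1: 6x + 3 = 3
  6x = 0, so x = 0
Case 2: 6x + 3 = -3
  6x = -6, so x = -1

x = -1, x = 0


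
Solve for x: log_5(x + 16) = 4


Convert to exponential form: x + 16 = 5^4 = 625
x = 625 - 16 = 609
Check: log_5(609 + 16) = log_5(625) = log_5(625) = 4 ✓

x = 609


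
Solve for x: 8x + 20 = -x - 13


Starting with: 8x + 20 = -x - 13
Move all x terms to left: (8 + 1)x = -13 - 20
Simplify: 9x = -33
Divide both sides by 9: x = -11/3

x = -11/3


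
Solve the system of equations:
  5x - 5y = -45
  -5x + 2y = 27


Using Cramer's rule:
Determinant D = (5)(2) - (-5)(-5) = 10 - 25 = -15
Dx = (-45)(2) - (27)(-5) = -90 + 135 = 45
Dy = (5)(27) - (-5)(-45) = 135 - 225 = -90
x = Dx/D = 45/-15 = -3
y = Dy/D = -90/-15 = 6

x = -3, y = 6


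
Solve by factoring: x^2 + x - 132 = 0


We need two numbers that multiply to -132 and add to 1.
Those numbers are 12 and -11 (since 12 * (-11) = -132 and 12 + (-11) = 1).
So x^2 + x - 132 = (x + 12)(x - 11) = 0
Setting each factor to zero: x = -12 or x = 11

x = -12, x = 11


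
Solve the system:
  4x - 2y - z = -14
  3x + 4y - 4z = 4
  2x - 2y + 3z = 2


Using Cramer's rule. Expand each determinant along the first row.
D  = 4*[4*3 - (-4)*(-2)] - (-2)*[3*3 - (-4)*2] + (-1)*[3*(-2) - 4*2]
  = 4*(4) - (-2)*(17) + (-1)*(-14) = 64
Dx = (-14)*[4*3 - (-4)*(-2)] - (-2)*[4*3 - (-4)*2] + (-1)*[4*(-2) - 4*2]
  = (-14)*(4) - (-2)*(20) + (-1)*(-16) = 0
Dy = 4*[4*3 - (-4)*2] - (-14)*[3*3 - (-4)*2] + (-1)*[3*2 - 4*2]
  = 4*(20) - (-14)*(17) + (-1)*(-2) = 320
Dz = 4*[4*2 - 4*(-2)] - (-2)*[3*2 - 4*2] + (-14)*[3*(-2) - 4*2]
  = 4*(16) - (-2)*(-2) + (-14)*(-14) = 256
x = Dx/D = 0/64 = 0, y = Dy/D = 320/64 = 5, z = Dz/D = 256/64 = 4
Check eq1: (4)(0) + (-2)(5) + (-1)(4) = -14 = -14 ✓
Check eq2: (3)(0) + (4)(5) + (-4)(4) = 4 = 4 ✓
Check eq3: (2)(0) + (-2)(5) + (3)(4) = 2 = 2 ✓

x = 0, y = 5, z = 4


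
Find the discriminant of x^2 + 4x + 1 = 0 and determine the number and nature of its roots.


For ax^2 + bx + c = 0, discriminant D = b^2 - 4ac
Here a = 1, b = 4, c = 1
D = (4)^2 - 4(1)(1) = 16 - 4 = 12

D = 12 > 0 but not a perfect square
The equation has 2 distinct real irrational roots.

Discriminant = 12, 2 distinct real irrational roots


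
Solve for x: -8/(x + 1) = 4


Multiply both sides by (x + 1): -8 = 4(x + 1)
Distribute: -8 = 4x + 4
4x = -8 - 4 = -12
x = -3

x = -3
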